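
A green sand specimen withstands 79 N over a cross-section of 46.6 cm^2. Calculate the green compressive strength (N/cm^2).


Formula: Compressive Strength = Force / Area
Strength = 79 N / 46.6 cm^2 = 1.6953 N/cm^2

Final answer: 1.6953 N/cm^2


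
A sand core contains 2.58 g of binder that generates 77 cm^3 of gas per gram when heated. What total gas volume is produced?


Formula: V_gas = W_binder * gas_evolution_rate
V = 2.58 g * 77 cm^3/g = 198.6600 cm^3

Final answer: 198.6600 cm^3


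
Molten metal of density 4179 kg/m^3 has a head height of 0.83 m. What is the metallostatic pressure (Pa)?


Formula: P = rho * g * h
rho * g = 4179 * 9.81 = 40995.99 N/m^3
P = 40995.99 * 0.83 = 34026.6717 Pa

Answer: 34026.6717 Pa


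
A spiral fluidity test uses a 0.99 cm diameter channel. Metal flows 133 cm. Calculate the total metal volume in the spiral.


Formula: V = pi * (d/2)^2 * L  (cylinder volume)
Radius = 0.99/2 = 0.495 cm
V = pi * 0.495^2 * 133 = 102.3792 cm^3

102.3792 cm^3


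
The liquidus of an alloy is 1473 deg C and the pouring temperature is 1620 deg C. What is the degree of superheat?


Formula: Superheat = T_pour - T_melt
Superheat = 1620 - 1473 = 147 deg C


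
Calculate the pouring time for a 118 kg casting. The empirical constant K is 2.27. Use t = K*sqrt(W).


Formula: t = K * sqrt(W)
sqrt(W) = sqrt(118) = 10.86278
t = 2.27 * 10.86278 = 24.6585 s

24.6585 s


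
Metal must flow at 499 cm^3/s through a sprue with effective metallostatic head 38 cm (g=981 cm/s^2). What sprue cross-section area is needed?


Formula: v = sqrt(2*g*h), A = Q/v
Velocity: v = sqrt(2 * 981 * 38) = sqrt(74556) = 273.0494 cm/s
Sprue area: A = Q / v = 499 / 273.0494 = 1.8275 cm^2


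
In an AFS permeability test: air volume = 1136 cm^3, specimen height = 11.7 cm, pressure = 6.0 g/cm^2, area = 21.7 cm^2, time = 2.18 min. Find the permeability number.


Formula: Permeability Number P = (V * H) / (p * A * t)
Numerator: V * H = 1136 * 11.7 = 13291.2
Denominator: p * A * t = 6.0 * 21.7 * 2.18 = 283.836
P = 13291.2 / 283.836 = 46.8270

46.8270


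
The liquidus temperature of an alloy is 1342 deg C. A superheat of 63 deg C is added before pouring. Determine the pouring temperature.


Formula: T_pour = T_melt + Superheat
T_pour = 1342 + 63 = 1405 deg C


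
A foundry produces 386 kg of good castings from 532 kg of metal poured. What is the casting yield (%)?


Formula: Casting Yield = (W_good / W_total) * 100
Yield = (386 kg / 532 kg) * 100 = 72.5564%


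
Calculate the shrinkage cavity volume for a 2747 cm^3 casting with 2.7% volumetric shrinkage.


Formula: V_shrink = V_casting * shrinkage_pct / 100
V_shrink = 2747 cm^3 * 2.7 / 100 = 74.1690 cm^3

74.1690 cm^3


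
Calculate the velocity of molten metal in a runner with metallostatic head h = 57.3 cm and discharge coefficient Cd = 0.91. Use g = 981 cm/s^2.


Formula: v = Cd * sqrt(2 * g * h)  (Torricelli with discharge coefficient)
2*g*h = 2 * 981 * 57.3 = 112422.6 cm^2/s^2
sqrt(112422.6) = 335.29480 cm/s
v = 0.91 * 335.29480 = 305.1183 cm/s

Answer: 305.1183 cm/s


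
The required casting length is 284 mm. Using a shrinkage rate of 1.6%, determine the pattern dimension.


Formula: L_pattern = L_casting * (1 + shrinkage_rate/100)
Shrinkage factor = 1 + 1.6/100 = 1.016
L_pattern = 284 mm * 1.016 = 288.5440 mm


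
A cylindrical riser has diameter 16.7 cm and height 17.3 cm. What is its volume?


Formula: V = pi * (D/2)^2 * H  (cylinder volume)
Radius = D/2 = 16.7/2 = 8.35 cm
V = pi * 8.35^2 * 17.3 = 3789.3867 cm^3

Final answer: 3789.3867 cm^3


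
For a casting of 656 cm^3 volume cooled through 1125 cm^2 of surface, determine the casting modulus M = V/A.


Formula: Casting Modulus M = V / A
M = 656 cm^3 / 1125 cm^2 = 0.5831 cm

Answer: 0.5831 cm


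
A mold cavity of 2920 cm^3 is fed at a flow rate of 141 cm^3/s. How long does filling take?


Formula: t_fill = V_mold / Q_flow
t = 2920 cm^3 / 141 cm^3/s = 20.7092 s

20.7092 s


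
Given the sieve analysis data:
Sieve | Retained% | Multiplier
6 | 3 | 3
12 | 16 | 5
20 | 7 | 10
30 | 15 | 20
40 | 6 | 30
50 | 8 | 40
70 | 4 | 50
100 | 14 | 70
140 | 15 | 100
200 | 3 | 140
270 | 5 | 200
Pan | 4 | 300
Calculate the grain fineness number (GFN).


Formula: GFN = sum(pct * multiplier) / sum(pct)
sum(pct * multiplier) = 6259
sum(pct) = 100
GFN = 6259 / 100 = 62.59

Answer: 62.59


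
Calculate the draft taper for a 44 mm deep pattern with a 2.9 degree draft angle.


Formula: taper = depth * tan(draft_angle)
tan(2.9 deg) = 0.0506578
taper = 44 mm * 0.0506578 = 2.2289 mm

Answer: 2.2289 mm


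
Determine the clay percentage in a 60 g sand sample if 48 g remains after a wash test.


Formula: Clay% = (W_total - W_washed) / W_total * 100
Clay mass = 60 - 48 = 12 g
Clay% = 12 / 60 * 100 = 20.0000%


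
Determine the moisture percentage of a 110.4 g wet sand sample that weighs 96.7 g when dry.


Formula: MC = (W_wet - W_dry) / W_wet * 100
Water mass = 110.4 - 96.7 = 13.7 g
MC = 13.7 / 110.4 * 100 = 12.4094%

12.4094%


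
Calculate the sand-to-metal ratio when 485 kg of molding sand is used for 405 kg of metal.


Formula: Sand-to-Metal Ratio = W_sand / W_metal
Ratio = 485 kg / 405 kg = 1.1975

1.1975


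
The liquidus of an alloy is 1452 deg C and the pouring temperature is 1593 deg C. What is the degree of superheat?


Formula: Superheat = T_pour - T_melt
Superheat = 1593 - 1452 = 141 deg C


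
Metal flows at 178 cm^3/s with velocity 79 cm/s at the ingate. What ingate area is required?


Formula: A_ingate = Q / v  (continuity equation)
A = 178 cm^3/s / 79 cm/s = 2.2532 cm^2

Answer: 2.2532 cm^2


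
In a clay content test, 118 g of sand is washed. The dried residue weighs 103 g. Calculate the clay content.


Formula: Clay% = (W_total - W_washed) / W_total * 100
Clay mass = 118 - 103 = 15 g
Clay% = 15 / 118 * 100 = 12.7119%

Final answer: 12.7119%


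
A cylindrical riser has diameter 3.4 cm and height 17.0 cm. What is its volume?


Formula: V = pi * (D/2)^2 * H  (cylinder volume)
Radius = D/2 = 3.4/2 = 1.7 cm
V = pi * 1.7^2 * 17.0 = 154.3464 cm^3

Answer: 154.3464 cm^3


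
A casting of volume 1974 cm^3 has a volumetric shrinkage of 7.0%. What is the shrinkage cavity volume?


Formula: V_shrink = V_casting * shrinkage_pct / 100
V_shrink = 1974 cm^3 * 7.0 / 100 = 138.1800 cm^3

138.1800 cm^3


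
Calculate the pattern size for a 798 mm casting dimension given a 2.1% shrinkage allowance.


Formula: L_pattern = L_casting * (1 + shrinkage_rate/100)
Shrinkage factor = 1 + 2.1/100 = 1.021
L_pattern = 798 mm * 1.021 = 814.7580 mm

Final answer: 814.7580 mm


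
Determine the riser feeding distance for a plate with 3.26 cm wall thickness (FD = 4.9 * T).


Formula: FD = 4.9 * T  (riser feeding-distance rule)
FD = 4.9 * 3.26 cm = 15.9740 cm


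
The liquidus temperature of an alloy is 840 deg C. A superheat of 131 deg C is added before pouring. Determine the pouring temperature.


Formula: T_pour = T_melt + Superheat
T_pour = 840 + 131 = 971 deg C

971 deg C


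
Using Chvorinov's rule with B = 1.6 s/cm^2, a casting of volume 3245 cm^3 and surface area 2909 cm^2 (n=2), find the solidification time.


Formula: t_s = B * (V/A)^n  (Chvorinov's rule, n=2)
Modulus M = V/A = 3245/2909 = 1.115504 cm
M^2 = 1.115504^2 = 1.244349 cm^2
t_s = 1.6 * 1.244349 = 1.9910 s

Answer: 1.9910 s


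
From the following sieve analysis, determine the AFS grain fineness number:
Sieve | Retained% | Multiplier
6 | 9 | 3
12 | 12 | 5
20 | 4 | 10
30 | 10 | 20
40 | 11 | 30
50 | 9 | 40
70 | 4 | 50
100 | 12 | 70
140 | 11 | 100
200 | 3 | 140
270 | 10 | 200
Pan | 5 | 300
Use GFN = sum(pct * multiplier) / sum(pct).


Formula: GFN = sum(pct * multiplier) / sum(pct)
sum(pct * multiplier) = 7077
sum(pct) = 100
GFN = 7077 / 100 = 70.77

Answer: 70.77


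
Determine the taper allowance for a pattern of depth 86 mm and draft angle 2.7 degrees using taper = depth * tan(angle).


Formula: taper = depth * tan(draft_angle)
tan(2.7 deg) = 0.0471588
taper = 86 mm * 0.0471588 = 4.0557 mm


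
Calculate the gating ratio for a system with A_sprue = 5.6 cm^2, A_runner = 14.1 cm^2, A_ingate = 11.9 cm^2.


Sprue:Runner:Ingate = 1 : 14.1/5.6 : 11.9/5.6 = 1:2.52:2.13

Final answer: 1:2.52:2.13


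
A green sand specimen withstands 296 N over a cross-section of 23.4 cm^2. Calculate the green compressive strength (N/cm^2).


Formula: Compressive Strength = Force / Area
Strength = 296 N / 23.4 cm^2 = 12.6496 N/cm^2

12.6496 N/cm^2


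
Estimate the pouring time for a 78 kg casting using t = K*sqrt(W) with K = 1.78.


Formula: t = K * sqrt(W)
sqrt(W) = sqrt(78) = 8.83176
t = 1.78 * 8.83176 = 15.7205 s

Answer: 15.7205 s


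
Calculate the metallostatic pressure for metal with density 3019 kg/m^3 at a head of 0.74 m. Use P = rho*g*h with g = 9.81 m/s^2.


Formula: P = rho * g * h
rho * g = 3019 * 9.81 = 29616.39 N/m^3
P = 29616.39 * 0.74 = 21916.1286 Pa

Final answer: 21916.1286 Pa


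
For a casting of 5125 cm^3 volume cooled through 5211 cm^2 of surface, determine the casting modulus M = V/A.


Formula: Casting Modulus M = V / A
M = 5125 cm^3 / 5211 cm^2 = 0.9835 cm


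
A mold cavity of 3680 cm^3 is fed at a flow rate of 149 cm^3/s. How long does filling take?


Formula: t_fill = V_mold / Q_flow
t = 3680 cm^3 / 149 cm^3/s = 24.6980 s

24.6980 s


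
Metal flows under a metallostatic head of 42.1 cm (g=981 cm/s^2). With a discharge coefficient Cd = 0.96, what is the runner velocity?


Formula: v = Cd * sqrt(2 * g * h)  (Torricelli with discharge coefficient)
2*g*h = 2 * 981 * 42.1 = 82600.2 cm^2/s^2
sqrt(82600.2) = 287.40251 cm/s
v = 0.96 * 287.40251 = 275.9064 cm/s


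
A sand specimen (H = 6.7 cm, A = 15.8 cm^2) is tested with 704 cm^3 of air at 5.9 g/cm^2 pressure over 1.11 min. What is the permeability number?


Formula: Permeability Number P = (V * H) / (p * A * t)
Numerator: V * H = 704 * 6.7 = 4716.8
Denominator: p * A * t = 5.9 * 15.8 * 1.11 = 103.4742
P = 4716.8 / 103.4742 = 45.5843

45.5843


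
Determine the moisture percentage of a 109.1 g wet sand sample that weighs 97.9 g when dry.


Formula: MC = (W_wet - W_dry) / W_wet * 100
Water mass = 109.1 - 97.9 = 11.2 g
MC = 11.2 / 109.1 * 100 = 10.2658%


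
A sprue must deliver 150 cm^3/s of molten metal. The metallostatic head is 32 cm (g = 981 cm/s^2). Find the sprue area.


Formula: v = sqrt(2*g*h), A = Q/v
Velocity: v = sqrt(2 * 981 * 32) = sqrt(62784) = 250.5674 cm/s
Sprue area: A = Q / v = 150 / 250.5674 = 0.5986 cm^2

Answer: 0.5986 cm^2


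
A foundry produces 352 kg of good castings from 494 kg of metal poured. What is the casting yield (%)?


Formula: Casting Yield = (W_good / W_total) * 100
Yield = (352 kg / 494 kg) * 100 = 71.2551%

Final answer: 71.2551%


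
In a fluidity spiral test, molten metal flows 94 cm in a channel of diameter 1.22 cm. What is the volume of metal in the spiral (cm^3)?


Formula: V = pi * (d/2)^2 * L  (cylinder volume)
Radius = 1.22/2 = 0.61 cm
V = pi * 0.61^2 * 94 = 109.8847 cm^3


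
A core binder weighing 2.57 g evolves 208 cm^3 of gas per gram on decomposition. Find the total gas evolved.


Formula: V_gas = W_binder * gas_evolution_rate
V = 2.57 g * 208 cm^3/g = 534.5600 cm^3


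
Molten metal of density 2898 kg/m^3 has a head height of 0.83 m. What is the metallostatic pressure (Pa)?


Formula: P = rho * g * h
rho * g = 2898 * 9.81 = 28429.38 N/m^3
P = 28429.38 * 0.83 = 23596.3854 Pa

23596.3854 Pa


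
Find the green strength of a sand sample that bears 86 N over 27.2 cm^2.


Formula: Compressive Strength = Force / Area
Strength = 86 N / 27.2 cm^2 = 3.1618 N/cm^2

Answer: 3.1618 N/cm^2


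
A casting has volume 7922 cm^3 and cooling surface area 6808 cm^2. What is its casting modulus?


Formula: Casting Modulus M = V / A
M = 7922 cm^3 / 6808 cm^2 = 1.1636 cm

1.1636 cm


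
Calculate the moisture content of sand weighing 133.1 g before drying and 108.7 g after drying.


Formula: MC = (W_wet - W_dry) / W_wet * 100
Water mass = 133.1 - 108.7 = 24.4 g
MC = 24.4 / 133.1 * 100 = 18.3321%

Answer: 18.3321%


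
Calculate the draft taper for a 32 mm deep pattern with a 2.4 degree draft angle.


Formula: taper = depth * tan(draft_angle)
tan(2.4 deg) = 0.0419124
taper = 32 mm * 0.0419124 = 1.3412 mm

Answer: 1.3412 mm


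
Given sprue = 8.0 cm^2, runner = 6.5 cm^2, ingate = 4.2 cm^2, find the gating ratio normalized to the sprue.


Sprue:Runner:Ingate = 1 : 6.5/8.0 : 4.2/8.0 = 1:0.81:0.53

Answer: 1:0.81:0.53


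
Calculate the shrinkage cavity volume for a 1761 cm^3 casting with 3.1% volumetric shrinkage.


Formula: V_shrink = V_casting * shrinkage_pct / 100
V_shrink = 1761 cm^3 * 3.1 / 100 = 54.5910 cm^3

54.5910 cm^3


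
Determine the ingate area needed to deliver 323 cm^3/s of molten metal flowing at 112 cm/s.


Formula: A_ingate = Q / v  (continuity equation)
A = 323 cm^3/s / 112 cm/s = 2.8839 cm^2

2.8839 cm^2


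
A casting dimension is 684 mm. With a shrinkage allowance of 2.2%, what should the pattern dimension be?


Formula: L_pattern = L_casting * (1 + shrinkage_rate/100)
Shrinkage factor = 1 + 2.2/100 = 1.022
L_pattern = 684 mm * 1.022 = 699.0480 mm

Final answer: 699.0480 mm


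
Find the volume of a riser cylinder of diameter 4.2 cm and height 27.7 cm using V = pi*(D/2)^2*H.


Formula: V = pi * (D/2)^2 * H  (cylinder volume)
Radius = D/2 = 4.2/2 = 2.1 cm
V = pi * 2.1^2 * 27.7 = 383.7675 cm^3

383.7675 cm^3


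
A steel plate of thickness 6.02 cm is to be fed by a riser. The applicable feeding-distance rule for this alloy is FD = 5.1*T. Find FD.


Formula: FD = 5.1 * T  (riser feeding-distance rule)
FD = 5.1 * 6.02 cm = 30.7020 cm

Final answer: 30.7020 cm


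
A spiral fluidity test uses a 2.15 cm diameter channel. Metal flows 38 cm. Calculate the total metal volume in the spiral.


Formula: V = pi * (d/2)^2 * L  (cylinder volume)
Radius = 2.15/2 = 1.075 cm
V = pi * 1.075^2 * 38 = 137.9591 cm^3


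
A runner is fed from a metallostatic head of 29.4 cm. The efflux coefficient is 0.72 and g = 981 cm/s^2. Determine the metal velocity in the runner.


Formula: v = Cd * sqrt(2 * g * h)  (Torricelli with discharge coefficient)
2*g*h = 2 * 981 * 29.4 = 57682.8 cm^2/s^2
sqrt(57682.8) = 240.17244 cm/s
v = 0.72 * 240.17244 = 172.9242 cm/s

Final answer: 172.9242 cm/s


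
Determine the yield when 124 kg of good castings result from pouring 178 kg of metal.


Formula: Casting Yield = (W_good / W_total) * 100
Yield = (124 kg / 178 kg) * 100 = 69.6629%


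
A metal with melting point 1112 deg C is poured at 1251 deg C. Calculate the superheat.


Formula: Superheat = T_pour - T_melt
Superheat = 1251 - 1112 = 139 deg C

Final answer: 139 deg C


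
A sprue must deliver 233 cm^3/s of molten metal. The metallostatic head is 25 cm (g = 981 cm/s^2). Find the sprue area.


Formula: v = sqrt(2*g*h), A = Q/v
Velocity: v = sqrt(2 * 981 * 25) = sqrt(49050) = 221.4723 cm/s
Sprue area: A = Q / v = 233 / 221.4723 = 1.0521 cm^2

1.0521 cm^2


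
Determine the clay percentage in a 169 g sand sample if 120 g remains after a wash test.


Formula: Clay% = (W_total - W_washed) / W_total * 100
Clay mass = 169 - 120 = 49 g
Clay% = 49 / 169 * 100 = 28.9941%

Answer: 28.9941%


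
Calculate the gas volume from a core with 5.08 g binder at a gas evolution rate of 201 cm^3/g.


Formula: V_gas = W_binder * gas_evolution_rate
V = 5.08 g * 201 cm^3/g = 1021.0800 cm^3


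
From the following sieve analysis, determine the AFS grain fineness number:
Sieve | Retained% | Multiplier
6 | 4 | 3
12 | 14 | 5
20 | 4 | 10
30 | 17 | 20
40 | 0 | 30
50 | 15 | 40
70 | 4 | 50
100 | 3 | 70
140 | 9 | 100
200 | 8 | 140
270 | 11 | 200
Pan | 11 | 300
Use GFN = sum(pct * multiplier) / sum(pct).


Formula: GFN = sum(pct * multiplier) / sum(pct)
sum(pct * multiplier) = 8992
sum(pct) = 100
GFN = 8992 / 100 = 89.92

89.92


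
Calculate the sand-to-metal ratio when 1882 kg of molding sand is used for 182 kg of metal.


Formula: Sand-to-Metal Ratio = W_sand / W_metal
Ratio = 1882 kg / 182 kg = 10.3407

Answer: 10.3407


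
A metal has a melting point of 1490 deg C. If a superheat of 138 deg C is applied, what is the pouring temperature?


Formula: T_pour = T_melt + Superheat
T_pour = 1490 + 138 = 1628 deg C


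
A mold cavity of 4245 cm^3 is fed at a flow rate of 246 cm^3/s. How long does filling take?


Formula: t_fill = V_mold / Q_flow
t = 4245 cm^3 / 246 cm^3/s = 17.2561 s


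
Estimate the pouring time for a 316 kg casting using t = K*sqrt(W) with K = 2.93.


Formula: t = K * sqrt(W)
sqrt(W) = sqrt(316) = 17.77639
t = 2.93 * 17.77639 = 52.0848 s

Answer: 52.0848 s


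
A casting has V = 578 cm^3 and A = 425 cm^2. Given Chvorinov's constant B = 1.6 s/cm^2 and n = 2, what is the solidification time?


Formula: t_s = B * (V/A)^n  (Chvorinov's rule, n=2)
Modulus M = V/A = 578/425 = 1.360000 cm
M^2 = 1.360000^2 = 1.849600 cm^2
t_s = 1.6 * 1.849600 = 2.9594 s

2.9594 s


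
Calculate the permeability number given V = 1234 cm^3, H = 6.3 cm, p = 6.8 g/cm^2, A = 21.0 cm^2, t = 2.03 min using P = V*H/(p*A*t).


Formula: Permeability Number P = (V * H) / (p * A * t)
Numerator: V * H = 1234 * 6.3 = 7774.2
Denominator: p * A * t = 6.8 * 21.0 * 2.03 = 289.884
P = 7774.2 / 289.884 = 26.8183

Answer: 26.8183


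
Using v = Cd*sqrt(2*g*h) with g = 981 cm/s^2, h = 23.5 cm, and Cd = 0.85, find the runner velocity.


Formula: v = Cd * sqrt(2 * g * h)  (Torricelli with discharge coefficient)
2*g*h = 2 * 981 * 23.5 = 46107.0 cm^2/s^2
sqrt(46107.0) = 214.72541 cm/s
v = 0.85 * 214.72541 = 182.5166 cm/s


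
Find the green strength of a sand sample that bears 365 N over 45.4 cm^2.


Formula: Compressive Strength = Force / Area
Strength = 365 N / 45.4 cm^2 = 8.0396 N/cm^2


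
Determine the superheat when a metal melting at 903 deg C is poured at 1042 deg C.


Formula: Superheat = T_pour - T_melt
Superheat = 1042 - 903 = 139 deg C

Final answer: 139 deg C


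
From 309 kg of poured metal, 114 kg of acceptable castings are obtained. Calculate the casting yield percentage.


Formula: Casting Yield = (W_good / W_total) * 100
Yield = (114 kg / 309 kg) * 100 = 36.8932%

Answer: 36.8932%


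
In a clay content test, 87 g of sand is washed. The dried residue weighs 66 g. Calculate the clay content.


Formula: Clay% = (W_total - W_washed) / W_total * 100
Clay mass = 87 - 66 = 21 g
Clay% = 21 / 87 * 100 = 24.1379%


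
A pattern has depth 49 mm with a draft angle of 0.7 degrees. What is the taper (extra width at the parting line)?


Formula: taper = depth * tan(draft_angle)
tan(0.7 deg) = 0.0122179
taper = 49 mm * 0.0122179 = 0.5987 mm

0.5987 mm


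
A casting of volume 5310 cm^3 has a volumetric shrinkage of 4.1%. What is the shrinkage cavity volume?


Formula: V_shrink = V_casting * shrinkage_pct / 100
V_shrink = 5310 cm^3 * 4.1 / 100 = 217.7100 cm^3

Final answer: 217.7100 cm^3


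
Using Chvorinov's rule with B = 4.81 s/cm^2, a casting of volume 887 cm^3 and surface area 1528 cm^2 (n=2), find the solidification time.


Formula: t_s = B * (V/A)^n  (Chvorinov's rule, n=2)
Modulus M = V/A = 887/1528 = 0.580497 cm
M^2 = 0.580497^2 = 0.336977 cm^2
t_s = 4.81 * 0.336977 = 1.6209 s

Final answer: 1.6209 s


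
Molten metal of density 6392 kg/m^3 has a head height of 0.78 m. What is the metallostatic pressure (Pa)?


Formula: P = rho * g * h
rho * g = 6392 * 9.81 = 62705.52 N/m^3
P = 62705.52 * 0.78 = 48910.3056 Pa


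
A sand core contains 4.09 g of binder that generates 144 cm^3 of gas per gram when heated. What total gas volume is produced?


Formula: V_gas = W_binder * gas_evolution_rate
V = 4.09 g * 144 cm^3/g = 588.9600 cm^3

Answer: 588.9600 cm^3


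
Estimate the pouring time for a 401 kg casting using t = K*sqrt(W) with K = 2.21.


Formula: t = K * sqrt(W)
sqrt(W) = sqrt(401) = 20.02498
t = 2.21 * 20.02498 = 44.2552 s

44.2552 s


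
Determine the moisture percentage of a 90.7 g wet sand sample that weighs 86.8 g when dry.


Formula: MC = (W_wet - W_dry) / W_wet * 100
Water mass = 90.7 - 86.8 = 3.9 g
MC = 3.9 / 90.7 * 100 = 4.2999%


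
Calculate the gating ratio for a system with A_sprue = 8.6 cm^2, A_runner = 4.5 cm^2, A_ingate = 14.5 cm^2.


Sprue:Runner:Ingate = 1 : 4.5/8.6 : 14.5/8.6 = 1:0.52:1.69


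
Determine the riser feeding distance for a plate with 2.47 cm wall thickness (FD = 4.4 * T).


Formula: FD = 4.4 * T  (riser feeding-distance rule)
FD = 4.4 * 2.47 cm = 10.8680 cm

Answer: 10.8680 cm


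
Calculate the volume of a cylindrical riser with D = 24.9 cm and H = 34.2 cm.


Formula: V = pi * (D/2)^2 * H  (cylinder volume)
Radius = D/2 = 24.9/2 = 12.45 cm
V = pi * 12.45^2 * 34.2 = 16653.8513 cm^3

16653.8513 cm^3


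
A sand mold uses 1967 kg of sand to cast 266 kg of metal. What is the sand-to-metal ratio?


Formula: Sand-to-Metal Ratio = W_sand / W_metal
Ratio = 1967 kg / 266 kg = 7.3947

7.3947


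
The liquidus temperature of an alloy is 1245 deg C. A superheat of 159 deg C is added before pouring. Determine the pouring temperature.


Formula: T_pour = T_melt + Superheat
T_pour = 1245 + 159 = 1404 deg C

Final answer: 1404 deg C


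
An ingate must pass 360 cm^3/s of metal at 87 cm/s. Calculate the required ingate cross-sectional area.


Formula: A_ingate = Q / v  (continuity equation)
A = 360 cm^3/s / 87 cm/s = 4.1379 cm^2

Final answer: 4.1379 cm^2


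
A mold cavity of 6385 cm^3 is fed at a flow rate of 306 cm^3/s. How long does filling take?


Formula: t_fill = V_mold / Q_flow
t = 6385 cm^3 / 306 cm^3/s = 20.8660 s

Final answer: 20.8660 s


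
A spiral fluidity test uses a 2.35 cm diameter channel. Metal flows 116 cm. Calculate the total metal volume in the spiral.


Formula: V = pi * (d/2)^2 * L  (cylinder volume)
Radius = 2.35/2 = 1.175 cm
V = pi * 1.175^2 * 116 = 503.1339 cm^3

503.1339 cm^3


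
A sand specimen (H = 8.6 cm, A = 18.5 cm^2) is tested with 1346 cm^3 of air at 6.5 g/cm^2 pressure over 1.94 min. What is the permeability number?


Formula: Permeability Number P = (V * H) / (p * A * t)
Numerator: V * H = 1346 * 8.6 = 11575.6
Denominator: p * A * t = 6.5 * 18.5 * 1.94 = 233.285
P = 11575.6 / 233.285 = 49.6200

Answer: 49.6200


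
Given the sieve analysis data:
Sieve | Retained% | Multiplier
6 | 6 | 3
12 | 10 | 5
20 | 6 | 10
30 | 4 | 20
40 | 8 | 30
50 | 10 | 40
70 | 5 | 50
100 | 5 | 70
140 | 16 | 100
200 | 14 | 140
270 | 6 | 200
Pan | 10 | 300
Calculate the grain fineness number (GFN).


Formula: GFN = sum(pct * multiplier) / sum(pct)
sum(pct * multiplier) = 9208
sum(pct) = 100
GFN = 9208 / 100 = 92.08

92.08


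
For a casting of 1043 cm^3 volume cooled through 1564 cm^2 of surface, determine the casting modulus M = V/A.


Formula: Casting Modulus M = V / A
M = 1043 cm^3 / 1564 cm^2 = 0.6669 cm


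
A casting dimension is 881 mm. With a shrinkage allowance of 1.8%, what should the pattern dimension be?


Formula: L_pattern = L_casting * (1 + shrinkage_rate/100)
Shrinkage factor = 1 + 1.8/100 = 1.018
L_pattern = 881 mm * 1.018 = 896.8580 mm

896.8580 mm


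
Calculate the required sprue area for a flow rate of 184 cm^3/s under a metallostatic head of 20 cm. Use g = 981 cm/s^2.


Formula: v = sqrt(2*g*h), A = Q/v
Velocity: v = sqrt(2 * 981 * 20) = sqrt(39240) = 198.0909 cm/s
Sprue area: A = Q / v = 184 / 198.0909 = 0.9289 cm^2


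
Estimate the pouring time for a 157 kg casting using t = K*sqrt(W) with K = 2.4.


Formula: t = K * sqrt(W)
sqrt(W) = sqrt(157) = 12.52996
t = 2.4 * 12.52996 = 30.0719 s


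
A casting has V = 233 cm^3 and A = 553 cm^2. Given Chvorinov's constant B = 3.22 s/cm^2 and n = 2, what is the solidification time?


Formula: t_s = B * (V/A)^n  (Chvorinov's rule, n=2)
Modulus M = V/A = 233/553 = 0.421338 cm
M^2 = 0.421338^2 = 0.177526 cm^2
t_s = 3.22 * 0.177526 = 0.5716 s

Final answer: 0.5716 s


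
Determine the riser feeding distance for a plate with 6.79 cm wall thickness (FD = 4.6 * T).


Formula: FD = 4.6 * T  (riser feeding-distance rule)
FD = 4.6 * 6.79 cm = 31.2340 cm

Answer: 31.2340 cm


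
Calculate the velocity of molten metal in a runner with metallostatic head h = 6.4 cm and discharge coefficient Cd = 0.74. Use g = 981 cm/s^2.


Formula: v = Cd * sqrt(2 * g * h)  (Torricelli with discharge coefficient)
2*g*h = 2 * 981 * 6.4 = 12556.8 cm^2/s^2
sqrt(12556.8) = 112.05713 cm/s
v = 0.74 * 112.05713 = 82.9223 cm/s

Answer: 82.9223 cm/s


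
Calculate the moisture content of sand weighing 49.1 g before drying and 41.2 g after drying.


Formula: MC = (W_wet - W_dry) / W_wet * 100
Water mass = 49.1 - 41.2 = 7.9 g
MC = 7.9 / 49.1 * 100 = 16.0896%

16.0896%


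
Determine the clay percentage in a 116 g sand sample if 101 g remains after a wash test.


Formula: Clay% = (W_total - W_washed) / W_total * 100
Clay mass = 116 - 101 = 15 g
Clay% = 15 / 116 * 100 = 12.9310%

12.9310%


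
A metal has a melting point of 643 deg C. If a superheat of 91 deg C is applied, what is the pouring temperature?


Formula: T_pour = T_melt + Superheat
T_pour = 643 + 91 = 734 deg C

Answer: 734 deg C


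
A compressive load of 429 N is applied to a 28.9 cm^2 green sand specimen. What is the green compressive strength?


Formula: Compressive Strength = Force / Area
Strength = 429 N / 28.9 cm^2 = 14.8443 N/cm^2

Final answer: 14.8443 N/cm^2


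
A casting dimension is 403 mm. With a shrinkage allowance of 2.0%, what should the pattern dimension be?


Formula: L_pattern = L_casting * (1 + shrinkage_rate/100)
Shrinkage factor = 1 + 2.0/100 = 1.02
L_pattern = 403 mm * 1.02 = 411.0600 mm

411.0600 mm


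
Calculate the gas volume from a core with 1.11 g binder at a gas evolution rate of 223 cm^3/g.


Formula: V_gas = W_binder * gas_evolution_rate
V = 1.11 g * 223 cm^3/g = 247.5300 cm^3

247.5300 cm^3


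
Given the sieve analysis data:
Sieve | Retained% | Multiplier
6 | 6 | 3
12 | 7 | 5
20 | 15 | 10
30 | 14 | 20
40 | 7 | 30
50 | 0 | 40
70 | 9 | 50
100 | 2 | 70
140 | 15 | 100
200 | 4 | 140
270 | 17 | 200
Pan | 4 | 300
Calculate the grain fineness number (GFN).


Formula: GFN = sum(pct * multiplier) / sum(pct)
sum(pct * multiplier) = 7943
sum(pct) = 100
GFN = 7943 / 100 = 79.43

79.43


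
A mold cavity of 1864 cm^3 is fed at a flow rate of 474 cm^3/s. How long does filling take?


Formula: t_fill = V_mold / Q_flow
t = 1864 cm^3 / 474 cm^3/s = 3.9325 s

3.9325 s


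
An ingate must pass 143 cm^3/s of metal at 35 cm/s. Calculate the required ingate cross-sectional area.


Formula: A_ingate = Q / v  (continuity equation)
A = 143 cm^3/s / 35 cm/s = 4.0857 cm^2

4.0857 cm^2


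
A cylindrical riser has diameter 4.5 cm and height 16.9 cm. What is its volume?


Formula: V = pi * (D/2)^2 * H  (cylinder volume)
Radius = D/2 = 4.5/2 = 2.25 cm
V = pi * 2.25^2 * 16.9 = 268.7829 cm^3


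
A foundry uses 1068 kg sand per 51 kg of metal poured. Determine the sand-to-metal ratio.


Formula: Sand-to-Metal Ratio = W_sand / W_metal
Ratio = 1068 kg / 51 kg = 20.9412


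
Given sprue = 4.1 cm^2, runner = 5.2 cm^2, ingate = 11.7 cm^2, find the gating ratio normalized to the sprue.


Sprue:Runner:Ingate = 1 : 5.2/4.1 : 11.7/4.1 = 1:1.27:2.85

Final answer: 1:1.27:2.85


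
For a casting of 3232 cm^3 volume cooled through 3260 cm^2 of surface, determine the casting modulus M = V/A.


Formula: Casting Modulus M = V / A
M = 3232 cm^3 / 3260 cm^2 = 0.9914 cm

0.9914 cm


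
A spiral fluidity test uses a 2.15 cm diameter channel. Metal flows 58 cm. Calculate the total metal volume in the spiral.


Formula: V = pi * (d/2)^2 * L  (cylinder volume)
Radius = 2.15/2 = 1.075 cm
V = pi * 1.075^2 * 58 = 210.5692 cm^3

Answer: 210.5692 cm^3


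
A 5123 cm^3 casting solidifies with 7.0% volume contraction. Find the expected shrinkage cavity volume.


Formula: V_shrink = V_casting * shrinkage_pct / 100
V_shrink = 5123 cm^3 * 7.0 / 100 = 358.6100 cm^3

Final answer: 358.6100 cm^3


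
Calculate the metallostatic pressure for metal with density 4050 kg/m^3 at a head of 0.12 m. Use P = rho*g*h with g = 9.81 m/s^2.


Formula: P = rho * g * h
rho * g = 4050 * 9.81 = 39730.5 N/m^3
P = 39730.5 * 0.12 = 4767.6600 Pa

Final answer: 4767.6600 Pa


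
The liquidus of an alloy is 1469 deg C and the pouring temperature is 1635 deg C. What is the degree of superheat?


Formula: Superheat = T_pour - T_melt
Superheat = 1635 - 1469 = 166 deg C

Answer: 166 deg C


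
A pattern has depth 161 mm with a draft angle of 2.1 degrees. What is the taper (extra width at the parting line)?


Formula: taper = depth * tan(draft_angle)
tan(2.1 deg) = 0.0366683
taper = 161 mm * 0.0366683 = 5.9036 mm

Final answer: 5.9036 mm


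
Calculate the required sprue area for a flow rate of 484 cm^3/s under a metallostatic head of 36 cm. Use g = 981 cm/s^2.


Formula: v = sqrt(2*g*h), A = Q/v
Velocity: v = sqrt(2 * 981 * 36) = sqrt(70632) = 265.7668 cm/s
Sprue area: A = Q / v = 484 / 265.7668 = 1.8211 cm^2

Final answer: 1.8211 cm^2


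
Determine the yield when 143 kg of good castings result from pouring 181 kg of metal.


Formula: Casting Yield = (W_good / W_total) * 100
Yield = (143 kg / 181 kg) * 100 = 79.0055%

Final answer: 79.0055%


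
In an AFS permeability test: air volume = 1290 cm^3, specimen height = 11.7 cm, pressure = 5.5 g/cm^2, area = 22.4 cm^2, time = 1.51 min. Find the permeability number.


Formula: Permeability Number P = (V * H) / (p * A * t)
Numerator: V * H = 1290 * 11.7 = 15093.0
Denominator: p * A * t = 5.5 * 22.4 * 1.51 = 186.032
P = 15093.0 / 186.032 = 81.1312


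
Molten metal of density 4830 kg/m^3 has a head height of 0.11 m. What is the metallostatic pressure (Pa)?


Formula: P = rho * g * h
rho * g = 4830 * 9.81 = 47382.3 N/m^3
P = 47382.3 * 0.11 = 5212.0530 Pa

5212.0530 Pa


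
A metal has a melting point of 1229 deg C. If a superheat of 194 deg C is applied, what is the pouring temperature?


Formula: T_pour = T_melt + Superheat
T_pour = 1229 + 194 = 1423 deg C


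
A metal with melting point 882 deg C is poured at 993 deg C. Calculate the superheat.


Formula: Superheat = T_pour - T_melt
Superheat = 993 - 882 = 111 deg C


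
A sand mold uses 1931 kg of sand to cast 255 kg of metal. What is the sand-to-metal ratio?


Formula: Sand-to-Metal Ratio = W_sand / W_metal
Ratio = 1931 kg / 255 kg = 7.5725

Answer: 7.5725


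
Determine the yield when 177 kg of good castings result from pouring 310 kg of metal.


Formula: Casting Yield = (W_good / W_total) * 100
Yield = (177 kg / 310 kg) * 100 = 57.0968%

Final answer: 57.0968%


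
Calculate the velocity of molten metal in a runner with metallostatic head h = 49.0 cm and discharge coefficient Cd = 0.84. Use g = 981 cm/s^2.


Formula: v = Cd * sqrt(2 * g * h)  (Torricelli with discharge coefficient)
2*g*h = 2 * 981 * 49.0 = 96138.0 cm^2/s^2
sqrt(96138.0) = 310.06128 cm/s
v = 0.84 * 310.06128 = 260.4515 cm/s

Answer: 260.4515 cm/s


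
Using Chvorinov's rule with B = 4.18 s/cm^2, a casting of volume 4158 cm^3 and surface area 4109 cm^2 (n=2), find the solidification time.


Formula: t_s = B * (V/A)^n  (Chvorinov's rule, n=2)
Modulus M = V/A = 4158/4109 = 1.011925 cm
M^2 = 1.011925^2 = 1.023992 cm^2
t_s = 4.18 * 1.023992 = 4.2803 s

4.2803 s


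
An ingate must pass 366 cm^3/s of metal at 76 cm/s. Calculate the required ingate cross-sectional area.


Formula: A_ingate = Q / v  (continuity equation)
A = 366 cm^3/s / 76 cm/s = 4.8158 cm^2

4.8158 cm^2


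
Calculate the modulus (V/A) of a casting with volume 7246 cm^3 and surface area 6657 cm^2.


Formula: Casting Modulus M = V / A
M = 7246 cm^3 / 6657 cm^2 = 1.0885 cm


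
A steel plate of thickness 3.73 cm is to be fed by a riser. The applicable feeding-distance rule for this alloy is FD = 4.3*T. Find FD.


Formula: FD = 4.3 * T  (riser feeding-distance rule)
FD = 4.3 * 3.73 cm = 16.0390 cm

Answer: 16.0390 cm


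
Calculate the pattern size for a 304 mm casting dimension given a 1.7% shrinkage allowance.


Formula: L_pattern = L_casting * (1 + shrinkage_rate/100)
Shrinkage factor = 1 + 1.7/100 = 1.017
L_pattern = 304 mm * 1.017 = 309.1680 mm


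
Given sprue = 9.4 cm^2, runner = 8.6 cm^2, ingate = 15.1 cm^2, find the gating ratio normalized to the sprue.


Sprue:Runner:Ingate = 1 : 8.6/9.4 : 15.1/9.4 = 1:0.91:1.61

Final answer: 1:0.91:1.61


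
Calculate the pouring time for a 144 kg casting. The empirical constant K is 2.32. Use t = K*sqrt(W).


Formula: t = K * sqrt(W)
sqrt(W) = sqrt(144) = 12.00000
t = 2.32 * 12.00000 = 27.8400 s


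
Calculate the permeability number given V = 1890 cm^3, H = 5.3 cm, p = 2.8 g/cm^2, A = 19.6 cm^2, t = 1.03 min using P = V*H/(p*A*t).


Formula: Permeability Number P = (V * H) / (p * A * t)
Numerator: V * H = 1890 * 5.3 = 10017.0
Denominator: p * A * t = 2.8 * 19.6 * 1.03 = 56.5264
P = 10017.0 / 56.5264 = 177.2092


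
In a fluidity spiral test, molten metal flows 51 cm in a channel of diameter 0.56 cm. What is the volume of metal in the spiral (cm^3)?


Formula: V = pi * (d/2)^2 * L  (cylinder volume)
Radius = 0.56/2 = 0.28 cm
V = pi * 0.28^2 * 51 = 12.5613 cm^3

12.5613 cm^3


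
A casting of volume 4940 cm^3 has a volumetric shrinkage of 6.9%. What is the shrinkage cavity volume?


Formula: V_shrink = V_casting * shrinkage_pct / 100
V_shrink = 4940 cm^3 * 6.9 / 100 = 340.8600 cm^3

340.8600 cm^3


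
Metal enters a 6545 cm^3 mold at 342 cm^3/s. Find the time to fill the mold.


Formula: t_fill = V_mold / Q_flow
t = 6545 cm^3 / 342 cm^3/s = 19.1374 s

19.1374 s


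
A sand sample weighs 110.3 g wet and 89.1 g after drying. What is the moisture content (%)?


Formula: MC = (W_wet - W_dry) / W_wet * 100
Water mass = 110.3 - 89.1 = 21.2 g
MC = 21.2 / 110.3 * 100 = 19.2203%

Answer: 19.2203%


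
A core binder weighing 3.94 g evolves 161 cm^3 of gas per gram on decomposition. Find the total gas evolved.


Formula: V_gas = W_binder * gas_evolution_rate
V = 3.94 g * 161 cm^3/g = 634.3400 cm^3


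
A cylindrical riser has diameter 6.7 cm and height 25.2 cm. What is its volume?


Formula: V = pi * (D/2)^2 * H  (cylinder volume)
Radius = D/2 = 6.7/2 = 3.35 cm
V = pi * 3.35^2 * 25.2 = 888.4644 cm^3

Answer: 888.4644 cm^3


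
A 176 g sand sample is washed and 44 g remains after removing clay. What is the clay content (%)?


Formula: Clay% = (W_total - W_washed) / W_total * 100
Clay mass = 176 - 44 = 132 g
Clay% = 132 / 176 * 100 = 75.0000%

75.0000%


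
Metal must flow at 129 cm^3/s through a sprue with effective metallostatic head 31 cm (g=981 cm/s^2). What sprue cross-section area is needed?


Formula: v = sqrt(2*g*h), A = Q/v
Velocity: v = sqrt(2 * 981 * 31) = sqrt(60822) = 246.6212 cm/s
Sprue area: A = Q / v = 129 / 246.6212 = 0.5231 cm^2


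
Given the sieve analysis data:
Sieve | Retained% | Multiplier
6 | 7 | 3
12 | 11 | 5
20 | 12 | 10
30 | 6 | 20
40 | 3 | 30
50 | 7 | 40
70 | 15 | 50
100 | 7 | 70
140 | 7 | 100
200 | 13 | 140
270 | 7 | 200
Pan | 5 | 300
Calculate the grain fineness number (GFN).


Formula: GFN = sum(pct * multiplier) / sum(pct)
sum(pct * multiplier) = 7346
sum(pct) = 100
GFN = 7346 / 100 = 73.46

Final answer: 73.46


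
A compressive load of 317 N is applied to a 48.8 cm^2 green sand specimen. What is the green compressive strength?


Formula: Compressive Strength = Force / Area
Strength = 317 N / 48.8 cm^2 = 6.4959 N/cm^2

Answer: 6.4959 N/cm^2


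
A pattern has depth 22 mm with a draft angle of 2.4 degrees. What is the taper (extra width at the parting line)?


Formula: taper = depth * tan(draft_angle)
tan(2.4 deg) = 0.0419124
taper = 22 mm * 0.0419124 = 0.9221 mm


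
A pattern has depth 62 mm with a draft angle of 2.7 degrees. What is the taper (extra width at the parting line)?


Formula: taper = depth * tan(draft_angle)
tan(2.7 deg) = 0.0471588
taper = 62 mm * 0.0471588 = 2.9238 mm

Final answer: 2.9238 mm


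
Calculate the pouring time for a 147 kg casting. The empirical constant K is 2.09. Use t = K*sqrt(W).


Formula: t = K * sqrt(W)
sqrt(W) = sqrt(147) = 12.12436
t = 2.09 * 12.12436 = 25.3399 s

Answer: 25.3399 s


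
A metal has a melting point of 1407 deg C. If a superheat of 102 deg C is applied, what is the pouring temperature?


Formula: T_pour = T_melt + Superheat
T_pour = 1407 + 102 = 1509 deg C

Final answer: 1509 deg C


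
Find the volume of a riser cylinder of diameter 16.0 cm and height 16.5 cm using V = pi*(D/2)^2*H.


Formula: V = pi * (D/2)^2 * H  (cylinder volume)
Radius = D/2 = 16.0/2 = 8.0 cm
V = pi * 8.0^2 * 16.5 = 3317.5218 cm^3

Final answer: 3317.5218 cm^3


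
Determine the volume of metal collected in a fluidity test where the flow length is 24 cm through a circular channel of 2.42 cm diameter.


Formula: V = pi * (d/2)^2 * L  (cylinder volume)
Radius = 2.42/2 = 1.21 cm
V = pi * 1.21^2 * 24 = 110.3905 cm^3

Final answer: 110.3905 cm^3


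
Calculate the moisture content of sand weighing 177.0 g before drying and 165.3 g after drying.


Formula: MC = (W_wet - W_dry) / W_wet * 100
Water mass = 177.0 - 165.3 = 11.7 g
MC = 11.7 / 177.0 * 100 = 6.6102%


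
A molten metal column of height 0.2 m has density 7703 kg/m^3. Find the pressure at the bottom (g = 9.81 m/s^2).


Formula: P = rho * g * h
rho * g = 7703 * 9.81 = 75566.43 N/m^3
P = 75566.43 * 0.2 = 15113.2860 Pa


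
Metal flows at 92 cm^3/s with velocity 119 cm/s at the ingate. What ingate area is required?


Formula: A_ingate = Q / v  (continuity equation)
A = 92 cm^3/s / 119 cm/s = 0.7731 cm^2


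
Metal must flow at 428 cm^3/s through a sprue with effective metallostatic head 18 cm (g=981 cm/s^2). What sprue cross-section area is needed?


Formula: v = sqrt(2*g*h), A = Q/v
Velocity: v = sqrt(2 * 981 * 18) = sqrt(35316) = 187.9255 cm/s
Sprue area: A = Q / v = 428 / 187.9255 = 2.2775 cm^2

Final answer: 2.2775 cm^2


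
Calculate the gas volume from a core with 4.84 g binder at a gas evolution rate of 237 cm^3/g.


Formula: V_gas = W_binder * gas_evolution_rate
V = 4.84 g * 237 cm^3/g = 1147.0800 cm^3


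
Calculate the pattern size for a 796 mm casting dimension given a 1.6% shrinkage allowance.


Formula: L_pattern = L_casting * (1 + shrinkage_rate/100)
Shrinkage factor = 1 + 1.6/100 = 1.016
L_pattern = 796 mm * 1.016 = 808.7360 mm


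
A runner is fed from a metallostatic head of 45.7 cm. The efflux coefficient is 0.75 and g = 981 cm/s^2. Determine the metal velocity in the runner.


Formula: v = Cd * sqrt(2 * g * h)  (Torricelli with discharge coefficient)
2*g*h = 2 * 981 * 45.7 = 89663.4 cm^2/s^2
sqrt(89663.4) = 299.43847 cm/s
v = 0.75 * 299.43847 = 224.5789 cm/s

Final answer: 224.5789 cm/s


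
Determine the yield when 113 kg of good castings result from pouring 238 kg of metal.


Formula: Casting Yield = (W_good / W_total) * 100
Yield = (113 kg / 238 kg) * 100 = 47.4790%

Final answer: 47.4790%


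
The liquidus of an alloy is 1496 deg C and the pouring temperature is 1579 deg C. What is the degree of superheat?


Formula: Superheat = T_pour - T_melt
Superheat = 1579 - 1496 = 83 deg C

83 deg C


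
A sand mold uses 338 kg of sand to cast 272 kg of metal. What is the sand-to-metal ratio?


Formula: Sand-to-Metal Ratio = W_sand / W_metal
Ratio = 338 kg / 272 kg = 1.2426


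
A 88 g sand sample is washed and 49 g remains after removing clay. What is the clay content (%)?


Formula: Clay% = (W_total - W_washed) / W_total * 100
Clay mass = 88 - 49 = 39 g
Clay% = 39 / 88 * 100 = 44.3182%

Final answer: 44.3182%
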